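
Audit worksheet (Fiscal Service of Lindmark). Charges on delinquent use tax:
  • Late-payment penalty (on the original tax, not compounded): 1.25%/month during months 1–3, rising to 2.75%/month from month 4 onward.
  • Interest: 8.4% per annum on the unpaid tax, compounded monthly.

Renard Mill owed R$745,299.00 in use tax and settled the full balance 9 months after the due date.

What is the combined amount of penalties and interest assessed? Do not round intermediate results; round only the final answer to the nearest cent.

R$199,213.29

Penalty, months 1–3: 3 × 1.25% × R$745,299.00 = R$27,948.71…
Penalty, months 4–9: 6 × 2.75% × R$745,299.00 = R$122,974.34…
Interest (8.4%/yr ÷ 12 = 0.7%/month): R$745,299.00 × ((1 + 0.007)^9 − 1) = R$48,290.2450…
Penalties + interest = R$150,923.0475 + R$48,290.2450… = R$199,213.29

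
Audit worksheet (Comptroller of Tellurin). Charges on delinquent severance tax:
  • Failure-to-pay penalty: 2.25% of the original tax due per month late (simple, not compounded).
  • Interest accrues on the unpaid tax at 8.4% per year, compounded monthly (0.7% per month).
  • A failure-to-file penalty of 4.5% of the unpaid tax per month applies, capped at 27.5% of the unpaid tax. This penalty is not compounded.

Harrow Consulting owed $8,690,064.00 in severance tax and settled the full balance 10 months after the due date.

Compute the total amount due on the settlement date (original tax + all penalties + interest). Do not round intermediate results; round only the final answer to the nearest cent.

Failure-to-file: 10 × 4.5% × $8,690,064.00 = $3,910,528.80, capped at 27.5% × $8,690,064.00 = $2,389,767.60
Failure-to-pay penalty: 10 × 2.25% × $8,690,064.00 = $1,955,264.40
Interest: $8,690,064.00 × ((1 + 0.007)^10 − 1) = $8,690,064.00 × 0.0722467… = $627,828.1728…
Total = $8,690,064.00 + $4,345,032.0000 + $627,828.1728… = $13,662,924.17

$13,662,924.17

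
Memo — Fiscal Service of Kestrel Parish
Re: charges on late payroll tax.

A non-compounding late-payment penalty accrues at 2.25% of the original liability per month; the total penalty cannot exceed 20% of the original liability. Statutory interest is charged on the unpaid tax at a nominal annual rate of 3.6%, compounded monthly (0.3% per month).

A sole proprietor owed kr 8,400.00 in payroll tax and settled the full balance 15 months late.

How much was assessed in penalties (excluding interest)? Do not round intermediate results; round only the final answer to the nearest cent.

Penalty (uncapped): 15 × 2.25% × kr 8,400.00 = kr 2,835.00; cap = 20% × kr 8,400.00 = kr 1,680.00 → penalty = kr 1,680.00

kr 1,680.00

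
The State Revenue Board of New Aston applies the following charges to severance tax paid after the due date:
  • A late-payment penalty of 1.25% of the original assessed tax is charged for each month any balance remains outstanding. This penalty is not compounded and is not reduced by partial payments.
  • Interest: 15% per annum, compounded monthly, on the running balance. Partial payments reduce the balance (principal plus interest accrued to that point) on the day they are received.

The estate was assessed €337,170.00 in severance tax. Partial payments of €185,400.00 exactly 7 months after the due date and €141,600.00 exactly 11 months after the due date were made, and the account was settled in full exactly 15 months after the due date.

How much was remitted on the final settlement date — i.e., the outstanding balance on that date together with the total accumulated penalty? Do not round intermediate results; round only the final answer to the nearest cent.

Monthly rate = 15% ÷ 12 = 1.25%
Balance at month 7: €337,170.0000 × (1 + 0.0125)^7 = €367,802.0531…
After €185,400.00 payment: €367,802.0531… − €185,400.00 = €182,402.0531…
Balance at month 11: €182,402.0531… × (1 + 0.0125)^4 = €191,694.5871…
After €141,600.00 payment: €191,694.5871… − €141,600.00 = €50,094.5871…
Balance at month 15: €50,094.5871… × (1 + 0.0125)^4 = €52,646.6727…
Penalty: 15 × 1.25% × €337,170.00 = €63,219.38…
Final settlement = outstanding balance + penalty = €52,646.6727… + €63,219.38… = €115,866.05

€115,866.05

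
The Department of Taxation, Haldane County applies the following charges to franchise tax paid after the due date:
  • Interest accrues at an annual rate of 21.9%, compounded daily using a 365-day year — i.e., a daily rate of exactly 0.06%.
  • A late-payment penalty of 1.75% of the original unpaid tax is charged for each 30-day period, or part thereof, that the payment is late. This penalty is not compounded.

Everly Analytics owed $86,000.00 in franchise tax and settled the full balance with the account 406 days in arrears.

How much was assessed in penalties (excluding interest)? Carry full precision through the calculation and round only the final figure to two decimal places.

$21,070.00

Penalty periods: ⌈406/30⌉ = 14; penalty = 14 × 1.75% × $86,000.00 = $21,070.00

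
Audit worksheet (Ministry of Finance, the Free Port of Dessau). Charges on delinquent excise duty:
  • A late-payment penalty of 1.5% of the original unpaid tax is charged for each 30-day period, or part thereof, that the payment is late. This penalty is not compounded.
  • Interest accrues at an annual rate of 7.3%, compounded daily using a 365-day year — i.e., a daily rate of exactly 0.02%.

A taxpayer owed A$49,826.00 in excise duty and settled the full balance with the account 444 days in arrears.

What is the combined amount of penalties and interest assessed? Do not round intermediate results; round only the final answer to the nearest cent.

Penalty periods: ⌈444/30⌉ = 15; penalty = 15 × 1.5% × A$49,826.00 = A$11,210.85
Interest: A$49,826.00 × ((1 + 0.0002)^444 − 1) = A$49,826.00 × 0.09285236… = A$4,626.4616…
Penalties + interest = A$11,210.8500 + A$4,626.4616… = A$15,837.31

A$15,837.31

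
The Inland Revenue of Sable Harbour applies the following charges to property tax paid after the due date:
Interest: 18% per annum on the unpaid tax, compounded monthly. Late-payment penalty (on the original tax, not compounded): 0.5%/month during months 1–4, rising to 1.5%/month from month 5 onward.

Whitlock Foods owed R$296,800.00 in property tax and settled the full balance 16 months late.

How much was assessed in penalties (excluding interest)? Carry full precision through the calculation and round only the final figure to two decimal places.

R$59,360.00

Penalty, months 1–4: 4 × 0.5% × R$296,800.00 = R$5,936.00
Penalty, months 5–16: 12 × 1.5% × R$296,800.00 = R$53,424.00
Total penalty = R$5,936.00 + R$53,424.00 = R$59,360.00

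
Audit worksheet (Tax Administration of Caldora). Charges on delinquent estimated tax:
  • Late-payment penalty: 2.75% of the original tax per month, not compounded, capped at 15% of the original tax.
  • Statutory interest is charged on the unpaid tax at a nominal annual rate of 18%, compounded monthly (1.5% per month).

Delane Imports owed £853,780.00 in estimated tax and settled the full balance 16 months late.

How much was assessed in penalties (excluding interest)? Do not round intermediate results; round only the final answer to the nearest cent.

£128,067.00

Penalty (uncapped): 16 × 2.75% × £853,780.00 = £375,663.20; cap = 15% × £853,780.00 = £128,067.00 → penalty = £128,067.00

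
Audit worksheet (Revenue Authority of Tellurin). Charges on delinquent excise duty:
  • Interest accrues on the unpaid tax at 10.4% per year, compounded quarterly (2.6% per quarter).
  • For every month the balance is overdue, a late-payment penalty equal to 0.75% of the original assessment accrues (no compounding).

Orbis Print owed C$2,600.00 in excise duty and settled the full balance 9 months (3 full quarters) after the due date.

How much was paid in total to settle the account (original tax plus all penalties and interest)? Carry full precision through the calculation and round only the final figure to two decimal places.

Late-payment penalty = 0.75% × C$2,600.00 × 9 mo = C$175.50
Interest: C$2,600.00 × ((1 + 0.026)^3 − 1) = C$2,600.00 × 0.0800456… = C$208.1185…
Total = C$2,600.00 + C$175.5000 + C$208.1185… = C$2,983.62

C$2,983.62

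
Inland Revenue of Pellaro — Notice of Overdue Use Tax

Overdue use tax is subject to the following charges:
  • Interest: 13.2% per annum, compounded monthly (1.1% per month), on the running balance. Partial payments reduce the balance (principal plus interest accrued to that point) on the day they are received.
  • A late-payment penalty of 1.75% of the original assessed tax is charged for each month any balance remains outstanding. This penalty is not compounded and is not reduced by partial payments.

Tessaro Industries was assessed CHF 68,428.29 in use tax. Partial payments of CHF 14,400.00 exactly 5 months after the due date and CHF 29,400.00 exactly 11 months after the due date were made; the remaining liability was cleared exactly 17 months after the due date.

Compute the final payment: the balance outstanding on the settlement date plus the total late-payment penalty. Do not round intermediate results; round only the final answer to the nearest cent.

Balance at month 5: CHF 68,428.2900 × (1 + 0.011)^5 = CHF 72,275.5600…
After CHF 14,400.00 payment: CHF 72,275.5600… − CHF 14,400.00 = CHF 57,875.5600…
Balance at month 11: CHF 57,875.5600… × (1 + 0.011)^6 = CHF 61,801.9445…
After CHF 29,400.00 payment: CHF 61,801.9445… − CHF 29,400.00 = CHF 32,401.9445…
Balance at month 17: CHF 32,401.9445… × (1 + 0.011)^6 = CHF 34,600.1520…
Penalty: 17 × 1.75% × CHF 68,428.29 = CHF 20,357.42…
Final settlement = outstanding balance + penalty = CHF 34,600.1520… + CHF 20,357.42… = CHF 54,957.57

CHF 54,957.57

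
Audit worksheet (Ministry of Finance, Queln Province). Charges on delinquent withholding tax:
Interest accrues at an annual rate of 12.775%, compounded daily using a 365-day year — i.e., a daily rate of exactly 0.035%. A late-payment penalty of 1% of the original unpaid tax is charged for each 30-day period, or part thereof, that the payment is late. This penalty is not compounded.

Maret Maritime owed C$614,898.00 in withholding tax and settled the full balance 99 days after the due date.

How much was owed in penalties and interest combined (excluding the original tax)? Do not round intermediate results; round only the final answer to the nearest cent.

C$46,271.71

Penalty periods: ⌈99/30⌉ = 4; penalty = 4 × 1% × C$614,898.00 = C$24,595.92
Interest: C$614,898.00 × ((1 + 0.00035)^99 − 1) = C$614,898.00 × 0.03525103… = C$21,675.7874…
Penalties + interest = C$24,595.9200 + C$21,675.7874… = C$46,271.71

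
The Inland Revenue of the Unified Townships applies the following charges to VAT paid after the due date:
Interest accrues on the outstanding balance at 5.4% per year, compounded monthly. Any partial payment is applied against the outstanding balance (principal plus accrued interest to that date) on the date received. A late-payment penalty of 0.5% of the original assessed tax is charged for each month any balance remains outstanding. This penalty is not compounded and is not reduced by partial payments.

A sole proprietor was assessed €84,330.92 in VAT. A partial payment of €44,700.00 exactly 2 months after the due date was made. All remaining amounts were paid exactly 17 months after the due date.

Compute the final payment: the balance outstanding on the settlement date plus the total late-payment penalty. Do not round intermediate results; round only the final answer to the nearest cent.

Monthly rate = 5.4% ÷ 12 = 0.45%
Balance at month 2: €84,330.9200 × (1 + 0.0045)^2 = €85,091.6060…
After €44,700.00 payment: €85,091.6060… − €44,700.00 = €40,391.6060…
Balance at month 17: €40,391.6060… × (1 + 0.0045)^15 = €43,205.6196…
Penalty: 17 × 0.5% × €84,330.92 = €7,168.13…
Final settlement = outstanding balance + penalty = €43,205.6196… + €7,168.13… = €50,373.75

€50,373.75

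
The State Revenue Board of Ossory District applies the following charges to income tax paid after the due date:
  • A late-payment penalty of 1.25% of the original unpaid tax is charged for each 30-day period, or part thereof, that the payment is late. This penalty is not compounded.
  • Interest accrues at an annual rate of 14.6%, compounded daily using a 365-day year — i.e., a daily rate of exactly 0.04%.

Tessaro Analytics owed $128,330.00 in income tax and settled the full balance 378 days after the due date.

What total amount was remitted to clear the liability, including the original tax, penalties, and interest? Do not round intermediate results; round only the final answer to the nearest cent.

Penalty periods: ⌈378/30⌉ = 13; penalty = 13 × 1.25% × $128,330.00 = $20,853.63…
Interest: $128,330.00 × ((1 + 0.0004)^378 − 1) = $128,330.00 × 0.16319411… = $20,942.7007…
Total = $128,330.00 + $20,853.6250 + $20,942.7007… = $170,126.33

$170,126.33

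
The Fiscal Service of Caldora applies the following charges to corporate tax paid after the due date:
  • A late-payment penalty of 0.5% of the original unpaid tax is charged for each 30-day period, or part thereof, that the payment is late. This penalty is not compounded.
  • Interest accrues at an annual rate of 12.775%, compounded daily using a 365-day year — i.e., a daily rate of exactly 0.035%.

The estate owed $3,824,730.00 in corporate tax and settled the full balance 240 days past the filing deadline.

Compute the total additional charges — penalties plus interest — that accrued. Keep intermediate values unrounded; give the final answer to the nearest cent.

Penalty periods: ⌈240/30⌉ = 8; penalty = 8 × 0.5% × $3,824,730.00 = $152,989.20
Interest: $3,824,730.00 × ((1 + 0.00035)^240 − 1) = $3,824,730.00 × 0.08761291… = $335,095.7234…
Penalties + interest = $152,989.2000 + $335,095.7234… = $488,084.92

$488,084.92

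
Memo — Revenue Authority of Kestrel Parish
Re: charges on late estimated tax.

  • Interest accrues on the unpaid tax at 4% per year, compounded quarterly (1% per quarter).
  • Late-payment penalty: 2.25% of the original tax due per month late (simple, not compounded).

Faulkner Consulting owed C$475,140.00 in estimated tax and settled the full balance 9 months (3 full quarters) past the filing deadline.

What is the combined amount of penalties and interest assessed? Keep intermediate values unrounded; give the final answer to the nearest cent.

Late-payment penalty = 2.25% × C$475,140.00 × 9 mo = C$96,215.85
Interest: C$475,140.00 × ((1 + 0.01)^3 − 1) = C$475,140.00 × 0.0303010… = C$14,397.2171…
Penalties + interest = C$96,215.8500 + C$14,397.2171… = C$110,613.07

C$110,613.07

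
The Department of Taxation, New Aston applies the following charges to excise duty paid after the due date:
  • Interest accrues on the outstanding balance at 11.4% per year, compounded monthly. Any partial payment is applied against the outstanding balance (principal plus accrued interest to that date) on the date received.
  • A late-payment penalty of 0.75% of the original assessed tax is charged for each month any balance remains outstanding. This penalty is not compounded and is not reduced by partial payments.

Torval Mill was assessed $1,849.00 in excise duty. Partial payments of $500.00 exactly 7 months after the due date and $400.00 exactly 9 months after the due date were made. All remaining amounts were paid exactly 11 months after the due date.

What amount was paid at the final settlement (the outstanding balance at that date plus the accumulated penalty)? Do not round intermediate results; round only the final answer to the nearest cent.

Monthly rate = 11.4% ÷ 12 = 0.95%
Balance at month 7: $1,849.0000 × (1 + 0.0095)^7 = $1,975.5188…
After $500.00 payment: $1,975.5188… − $500.00 = $1,475.5188…
Balance at month 9: $1,475.5188… × (1 + 0.0095)^2 = $1,503.6869…
After $400.00 payment: $1,503.6869… − $400.00 = $1,103.6869…
Balance at month 11: $1,103.6869… × (1 + 0.0095)^2 = $1,124.7565…
Penalty: 11 × 0.75% × $1,849.00 = $152.54…
Final settlement = outstanding balance + penalty = $1,124.7565… + $152.54… = $1,277.30

$1,277.30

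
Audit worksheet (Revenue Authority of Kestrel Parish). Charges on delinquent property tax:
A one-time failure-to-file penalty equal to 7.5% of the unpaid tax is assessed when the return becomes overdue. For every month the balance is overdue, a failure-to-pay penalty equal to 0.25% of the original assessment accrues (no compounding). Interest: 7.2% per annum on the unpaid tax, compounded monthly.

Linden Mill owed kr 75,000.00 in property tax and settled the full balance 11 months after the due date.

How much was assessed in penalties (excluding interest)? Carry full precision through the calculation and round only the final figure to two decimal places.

kr 7,687.50

Failure-to-file penalty: 7.5% × kr 75,000.00 = kr 5,625.00
Failure-to-pay penalty: 11 × 0.25% × kr 75,000.00 = kr 2,062.50
Total penalty = kr 5,625.00 + kr 2,062.50 = kr 7,687.50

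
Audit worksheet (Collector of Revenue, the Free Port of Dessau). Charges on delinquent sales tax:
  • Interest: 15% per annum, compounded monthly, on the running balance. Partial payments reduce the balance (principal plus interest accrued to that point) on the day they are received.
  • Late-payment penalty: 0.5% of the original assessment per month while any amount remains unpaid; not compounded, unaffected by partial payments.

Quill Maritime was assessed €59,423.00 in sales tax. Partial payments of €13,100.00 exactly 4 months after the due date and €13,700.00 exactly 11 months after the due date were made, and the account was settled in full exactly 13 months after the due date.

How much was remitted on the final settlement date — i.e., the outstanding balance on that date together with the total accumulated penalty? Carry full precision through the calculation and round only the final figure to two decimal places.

Monthly rate = 15% ÷ 12 = 1.25%
Balance at month 4: €59,423.0000 × (1 + 0.0125)^4 = €62,450.3248…
After €13,100.00 payment: €62,450.3248… − €13,100.00 = €49,350.3248…
Balance at month 11: €49,350.3248… × (1 + 0.0125)^7 = €53,833.8250…
After €13,700.00 payment: €53,833.8250… − €13,700.00 = €40,133.8250…
Balance at month 13: €40,133.8250… × (1 + 0.0125)^2 = €41,143.4415…
Penalty: 13 × 0.5% × €59,423.00 = €3,862.50…
Final settlement = outstanding balance + penalty = €41,143.4415… + €3,862.50… = €45,005.94

€45,005.94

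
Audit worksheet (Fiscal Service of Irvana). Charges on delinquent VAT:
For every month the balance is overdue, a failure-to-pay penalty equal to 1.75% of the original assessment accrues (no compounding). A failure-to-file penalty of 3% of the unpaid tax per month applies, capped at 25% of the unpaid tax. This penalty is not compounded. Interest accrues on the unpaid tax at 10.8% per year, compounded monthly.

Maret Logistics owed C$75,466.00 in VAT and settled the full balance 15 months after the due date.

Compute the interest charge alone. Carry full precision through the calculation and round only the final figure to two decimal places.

C$10,855.47

Interest (10.8%/yr ÷ 12 = 0.9%/month): C$75,466.00 × ((1 + 0.009)^15 − 1) = C$10,855.4695…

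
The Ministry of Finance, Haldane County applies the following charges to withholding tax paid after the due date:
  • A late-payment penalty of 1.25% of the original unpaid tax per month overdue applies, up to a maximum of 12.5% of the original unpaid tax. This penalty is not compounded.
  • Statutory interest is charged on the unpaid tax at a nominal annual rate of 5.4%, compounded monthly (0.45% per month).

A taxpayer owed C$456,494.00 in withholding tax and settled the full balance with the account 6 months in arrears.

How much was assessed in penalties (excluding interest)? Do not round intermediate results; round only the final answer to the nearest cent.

Penalty: 6 × 1.25% × C$456,494.00 = C$34,237.05 (below the 12.5% cap of C$57,061.75)

C$34,237.05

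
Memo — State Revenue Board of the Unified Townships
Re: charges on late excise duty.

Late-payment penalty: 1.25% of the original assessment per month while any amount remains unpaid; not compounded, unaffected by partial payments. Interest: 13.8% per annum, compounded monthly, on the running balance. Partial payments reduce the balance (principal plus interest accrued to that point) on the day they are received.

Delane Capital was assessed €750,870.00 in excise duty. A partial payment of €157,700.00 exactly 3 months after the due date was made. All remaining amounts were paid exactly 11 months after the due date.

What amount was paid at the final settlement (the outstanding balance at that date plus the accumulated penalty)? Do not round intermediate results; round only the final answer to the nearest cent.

Monthly rate = 13.8% ÷ 12 = 1.15%
Balance at month 3: €750,870.0000 × (1 + 0.0115)^3 = €777,074.0647…
After €157,700.00 payment: €777,074.0647… − €157,700.00 = €619,374.0647…
Balance at month 11: €619,374.0647… × (1 + 0.0115)^8 = €678,703.5376…
Penalty: 11 × 1.25% × €750,870.00 = €103,244.63…
Final settlement = outstanding balance + penalty = €678,703.5376… + €103,244.63… = €781,948.16

€781,948.16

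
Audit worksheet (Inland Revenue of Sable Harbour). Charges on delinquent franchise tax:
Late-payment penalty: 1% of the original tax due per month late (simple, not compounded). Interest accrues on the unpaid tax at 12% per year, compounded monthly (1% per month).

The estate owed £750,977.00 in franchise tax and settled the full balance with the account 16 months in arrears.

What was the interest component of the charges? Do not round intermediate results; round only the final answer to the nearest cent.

£129,602.59

Interest: £750,977.00 × ((1 + 0.01)^16 − 1) = £750,977.00 × 0.1725786… = £129,602.5930…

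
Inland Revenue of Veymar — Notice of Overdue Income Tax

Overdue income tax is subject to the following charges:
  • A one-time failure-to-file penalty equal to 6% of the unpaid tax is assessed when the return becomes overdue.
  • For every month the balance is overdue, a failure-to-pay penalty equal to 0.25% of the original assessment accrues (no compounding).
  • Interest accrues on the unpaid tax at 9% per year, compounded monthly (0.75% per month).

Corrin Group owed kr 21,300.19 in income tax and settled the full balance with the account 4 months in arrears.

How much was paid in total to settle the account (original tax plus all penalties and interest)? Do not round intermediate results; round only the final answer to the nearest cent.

kr 23,437.43

Failure-to-file penalty: 6% × kr 21,300.19 = kr 1,278.01…
Failure-to-pay penalty: 4 × 0.25% × kr 21,300.19 = kr 213.00…
Interest: kr 21,300.19 × ((1 + 0.0075)^4 − 1) = kr 21,300.19 × 0.0303392… = kr 646.2305…
Total = kr 21,300.19 + kr 1,491.0133 + kr 646.2305… = kr 23,437.43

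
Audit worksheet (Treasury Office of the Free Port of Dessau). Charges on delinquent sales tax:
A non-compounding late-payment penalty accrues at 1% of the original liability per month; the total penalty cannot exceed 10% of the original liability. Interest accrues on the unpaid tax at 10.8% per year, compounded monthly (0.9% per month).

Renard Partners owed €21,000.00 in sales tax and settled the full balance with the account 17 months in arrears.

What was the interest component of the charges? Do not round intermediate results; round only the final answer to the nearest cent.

Interest: €21,000.00 × ((1 + 0.009)^17 − 1) = €21,000.00 × 0.1645277… = €3,455.0819…

€3,455.08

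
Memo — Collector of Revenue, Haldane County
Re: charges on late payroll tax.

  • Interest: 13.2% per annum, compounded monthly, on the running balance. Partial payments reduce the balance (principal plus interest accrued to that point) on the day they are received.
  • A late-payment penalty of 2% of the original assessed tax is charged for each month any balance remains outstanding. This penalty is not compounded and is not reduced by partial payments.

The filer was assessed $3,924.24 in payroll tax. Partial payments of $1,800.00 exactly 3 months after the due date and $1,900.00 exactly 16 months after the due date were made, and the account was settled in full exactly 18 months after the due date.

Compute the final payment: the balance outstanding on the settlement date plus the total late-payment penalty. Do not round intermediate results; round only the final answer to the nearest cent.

Monthly rate = 13.2% ÷ 12 = 1.1%
Balance at month 3: $3,924.2400 × (1 + 0.011)^3 = $4,055.1696…
After $1,800.00 payment: $4,055.1696… − $1,800.00 = $2,255.1696…
Balance at month 16: $2,255.1696… × (1 + 0.011)^13 = $2,599.8257…
After $1,900.00 payment: $2,599.8257… − $1,900.00 = $699.8257…
Balance at month 18: $699.8257… × (1 + 0.011)^2 = $715.3066…
Penalty: 18 × 2% × $3,924.24 = $1,412.73…
Final settlement = outstanding balance + penalty = $715.3066… + $1,412.73… = $2,128.03

$2,128.03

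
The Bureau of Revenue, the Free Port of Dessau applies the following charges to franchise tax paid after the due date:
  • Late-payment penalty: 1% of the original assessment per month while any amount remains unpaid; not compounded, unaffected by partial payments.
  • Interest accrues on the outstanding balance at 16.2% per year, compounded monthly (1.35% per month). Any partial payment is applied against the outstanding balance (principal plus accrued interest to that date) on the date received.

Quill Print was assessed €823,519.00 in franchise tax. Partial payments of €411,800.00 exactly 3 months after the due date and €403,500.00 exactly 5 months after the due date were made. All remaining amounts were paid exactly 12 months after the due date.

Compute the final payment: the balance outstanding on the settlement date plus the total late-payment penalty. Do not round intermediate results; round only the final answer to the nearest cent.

Balance at month 3: €823,519.0000 × (1 + 0.0135)^3 = €857,323.8047…
After €411,800.00 payment: €857,323.8047… − €411,800.00 = €445,523.8047…
Balance at month 5: €445,523.8047… × (1 + 0.0135)^2 = €457,634.1441…
After €403,500.00 payment: €457,634.1441… − €403,500.00 = €54,134.1441…
Balance at month 12: €54,134.1441… × (1 + 0.0135)^7 = €59,461.7307…
Penalty: 12 × 1% × €823,519.00 = €98,822.28
Final settlement = outstanding balance + penalty = €59,461.7307… + €98,822.28 = €158,284.01

€158,284.01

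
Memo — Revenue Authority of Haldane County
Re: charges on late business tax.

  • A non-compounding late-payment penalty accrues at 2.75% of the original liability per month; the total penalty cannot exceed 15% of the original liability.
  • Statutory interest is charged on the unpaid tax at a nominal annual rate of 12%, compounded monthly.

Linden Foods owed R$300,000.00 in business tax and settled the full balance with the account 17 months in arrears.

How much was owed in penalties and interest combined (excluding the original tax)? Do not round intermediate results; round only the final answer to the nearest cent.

Penalty (uncapped): 17 × 2.75% × R$300,000.00 = R$140,250.00; cap = 15% × R$300,000.00 = R$45,000.00 → penalty = R$45,000.00
Interest (12%/yr ÷ 12 = 1%/month): R$300,000.00 × ((1 + 0.01)^17 − 1) = R$55,291.3294…
Penalties + interest = R$45,000.0000 + R$55,291.3294… = R$100,291.33

R$100,291.33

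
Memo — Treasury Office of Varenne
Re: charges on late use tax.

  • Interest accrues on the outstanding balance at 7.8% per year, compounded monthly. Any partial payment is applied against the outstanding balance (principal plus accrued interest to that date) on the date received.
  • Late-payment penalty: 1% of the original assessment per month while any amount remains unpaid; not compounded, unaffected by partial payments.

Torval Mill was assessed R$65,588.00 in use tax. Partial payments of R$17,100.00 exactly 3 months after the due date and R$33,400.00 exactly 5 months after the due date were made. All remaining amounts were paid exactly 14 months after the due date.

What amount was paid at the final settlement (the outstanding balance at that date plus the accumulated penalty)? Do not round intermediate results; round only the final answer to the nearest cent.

R$27,229.02

Monthly rate = 7.8% ÷ 12 = 0.65%
Balance at month 3: R$65,588.0000 × (1 + 0.0065)^3 = R$66,875.2973…
After R$17,100.00 payment: R$66,875.2973… − R$17,100.00 = R$49,775.2973…
Balance at month 5: R$49,775.2973… × (1 + 0.0065)^2 = R$50,424.4792…
After R$33,400.00 payment: R$50,424.4792… − R$33,400.00 = R$17,024.4792…
Balance at month 14: R$17,024.4792… × (1 + 0.0065)^9 = R$18,046.7020…
Penalty: 14 × 1% × R$65,588.00 = R$9,182.32
Final settlement = outstanding balance + penalty = R$18,046.7020… + R$9,182.32 = R$27,229.02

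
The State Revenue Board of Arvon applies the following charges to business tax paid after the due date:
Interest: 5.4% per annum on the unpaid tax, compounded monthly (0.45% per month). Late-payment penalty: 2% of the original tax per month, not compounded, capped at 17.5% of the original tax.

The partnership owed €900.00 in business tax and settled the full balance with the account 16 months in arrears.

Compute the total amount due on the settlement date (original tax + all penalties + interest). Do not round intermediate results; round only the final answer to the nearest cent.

Penalty (uncapped): 16 × 2% × €900.00 = €288.00; cap = 17.5% × €900.00 = €157.50 → penalty = €157.50
Interest: €900.00 × ((1 + 0.0045)^16 − 1) = €900.00 × 0.0744818… = €67.0336…
Total = €900.00 + €157.5000 + €67.0336… = €1,124.53

€1,124.53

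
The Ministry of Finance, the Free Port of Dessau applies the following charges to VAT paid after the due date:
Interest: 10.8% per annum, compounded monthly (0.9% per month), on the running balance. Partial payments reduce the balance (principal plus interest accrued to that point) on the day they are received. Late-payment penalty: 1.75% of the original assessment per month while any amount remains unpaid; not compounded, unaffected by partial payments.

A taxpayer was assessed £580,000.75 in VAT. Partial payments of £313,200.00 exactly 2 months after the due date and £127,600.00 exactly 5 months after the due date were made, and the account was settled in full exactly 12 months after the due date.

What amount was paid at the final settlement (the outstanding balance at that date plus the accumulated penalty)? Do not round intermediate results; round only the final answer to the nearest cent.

Balance at month 2: £580,000.7500 × (1 + 0.009)^2 = £590,487.7436…
After £313,200.00 payment: £590,487.7436… − £313,200.00 = £277,287.7436…
Balance at month 5: £277,287.7436… × (1 + 0.009)^3 = £284,842.0957…
After £127,600.00 payment: £284,842.0957… − £127,600.00 = £157,242.0957…
Balance at month 12: £157,242.0957… × (1 + 0.009)^7 = £167,419.8649…
Penalty: 12 × 1.75% × £580,000.75 = £121,800.16…
Final settlement = outstanding balance + penalty = £167,419.8649… + £121,800.16… = £289,220.02

£289,220.02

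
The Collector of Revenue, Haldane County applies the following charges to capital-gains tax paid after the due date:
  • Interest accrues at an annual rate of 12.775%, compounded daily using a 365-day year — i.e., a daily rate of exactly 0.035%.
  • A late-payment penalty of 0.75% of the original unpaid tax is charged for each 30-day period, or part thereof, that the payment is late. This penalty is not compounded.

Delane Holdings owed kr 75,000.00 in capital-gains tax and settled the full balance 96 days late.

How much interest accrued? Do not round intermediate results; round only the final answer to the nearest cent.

kr 2,562.36

Interest: kr 75,000.00 × ((1 + 0.00035)^96 − 1) = kr 75,000.00 × 0.03416478… = kr 2,562.3582…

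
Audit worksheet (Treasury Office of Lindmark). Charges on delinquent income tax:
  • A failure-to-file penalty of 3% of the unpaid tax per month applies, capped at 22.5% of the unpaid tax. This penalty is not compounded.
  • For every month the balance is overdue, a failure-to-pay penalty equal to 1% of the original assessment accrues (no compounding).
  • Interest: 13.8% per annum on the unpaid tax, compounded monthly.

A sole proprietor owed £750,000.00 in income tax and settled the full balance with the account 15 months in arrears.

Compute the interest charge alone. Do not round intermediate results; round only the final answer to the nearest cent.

Interest (13.8%/yr ÷ 12 = 1.15%/month): £750,000.00 × ((1 + 0.0115)^15 − 1) = £140,327.0534…

£140,327.05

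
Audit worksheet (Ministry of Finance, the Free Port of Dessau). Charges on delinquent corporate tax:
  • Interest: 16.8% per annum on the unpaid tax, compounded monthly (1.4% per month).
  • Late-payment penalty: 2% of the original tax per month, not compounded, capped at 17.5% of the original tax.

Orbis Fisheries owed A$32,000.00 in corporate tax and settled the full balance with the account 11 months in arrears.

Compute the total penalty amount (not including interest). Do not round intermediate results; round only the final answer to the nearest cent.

Penalty (uncapped): 11 × 2% × A$32,000.00 = A$7,040.00; cap = 17.5% × A$32,000.00 = A$5,600.00 → penalty = A$5,600.00

A$5,600.00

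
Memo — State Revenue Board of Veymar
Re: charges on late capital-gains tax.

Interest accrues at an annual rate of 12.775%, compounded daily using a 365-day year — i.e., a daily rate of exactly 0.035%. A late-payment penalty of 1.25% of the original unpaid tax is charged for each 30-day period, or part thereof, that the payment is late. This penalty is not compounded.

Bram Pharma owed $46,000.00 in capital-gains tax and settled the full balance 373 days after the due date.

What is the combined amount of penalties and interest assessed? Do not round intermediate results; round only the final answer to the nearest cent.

Penalty periods: ⌈373/30⌉ = 13; penalty = 13 × 1.25% × $46,000.00 = $7,475.00
Interest: $46,000.00 × ((1 + 0.00035)^373 − 1) = $46,000.00 × 0.13942889… = $6,413.7287…
Penalties + interest = $7,475.0000 + $6,413.7287… = $13,888.73

$13,888.73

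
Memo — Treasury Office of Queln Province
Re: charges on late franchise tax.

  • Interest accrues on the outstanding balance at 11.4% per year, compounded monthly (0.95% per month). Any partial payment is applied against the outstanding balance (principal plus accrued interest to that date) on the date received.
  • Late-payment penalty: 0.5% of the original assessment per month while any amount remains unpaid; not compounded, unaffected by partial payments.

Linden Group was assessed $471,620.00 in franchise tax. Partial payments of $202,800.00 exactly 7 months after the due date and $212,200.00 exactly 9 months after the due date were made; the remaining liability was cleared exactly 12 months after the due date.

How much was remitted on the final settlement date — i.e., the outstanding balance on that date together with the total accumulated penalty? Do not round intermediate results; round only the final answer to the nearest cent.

$125,658.86

Balance at month 7: $471,620.0000 × (1 + 0.0095)^7 = $503,890.8555…
After $202,800.00 payment: $503,890.8555… − $202,800.00 = $301,090.8555…
Balance at month 9: $301,090.8555… × (1 + 0.0095)^2 = $306,838.7552…
After $212,200.00 payment: $306,838.7552… − $212,200.00 = $94,638.7552…
Balance at month 12: $94,638.7552… × (1 + 0.0095)^3 = $97,361.6643…
Penalty: 12 × 0.5% × $471,620.00 = $28,297.20
Final settlement = outstanding balance + penalty = $97,361.6643… + $28,297.20 = $125,658.86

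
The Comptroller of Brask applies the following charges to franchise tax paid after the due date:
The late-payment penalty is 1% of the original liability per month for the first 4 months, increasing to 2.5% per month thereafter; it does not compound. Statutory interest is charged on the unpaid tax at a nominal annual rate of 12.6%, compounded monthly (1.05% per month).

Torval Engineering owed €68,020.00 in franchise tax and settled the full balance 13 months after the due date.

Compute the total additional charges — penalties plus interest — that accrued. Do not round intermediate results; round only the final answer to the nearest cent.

€27,918.09

Penalty, months 1–4: 4 × 1% × €68,020.00 = €2,720.80
Penalty, months 5–13: 9 × 2.5% × €68,020.00 = €15,304.50
Interest: €68,020.00 × ((1 + 0.0105)^13 − 1) = €68,020.00 × 0.1454394… = €9,892.7906…
Penalties + interest = €18,025.3000 + €9,892.7906… = €27,918.09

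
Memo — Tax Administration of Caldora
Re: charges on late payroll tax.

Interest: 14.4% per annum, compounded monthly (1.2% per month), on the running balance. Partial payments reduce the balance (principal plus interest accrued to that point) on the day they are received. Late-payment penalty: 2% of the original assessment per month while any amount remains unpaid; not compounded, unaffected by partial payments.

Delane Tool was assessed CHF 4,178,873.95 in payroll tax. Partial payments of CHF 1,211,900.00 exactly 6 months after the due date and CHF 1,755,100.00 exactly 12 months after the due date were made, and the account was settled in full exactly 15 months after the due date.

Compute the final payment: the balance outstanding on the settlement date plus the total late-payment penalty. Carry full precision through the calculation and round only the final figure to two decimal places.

CHF 3,083,033.45

Balance at month 6: CHF 4,178,873.9500 × (1 + 0.012)^6 = CHF 4,488,924.9701…
After CHF 1,211,900.00 payment: CHF 4,488,924.9701… − CHF 1,211,900.00 = CHF 3,277,024.9701…
Balance at month 12: CHF 3,277,024.9701… × (1 + 0.012)^6 = CHF 3,520,163.4200…
After CHF 1,755,100.00 payment: CHF 3,520,163.4200… − CHF 1,755,100.00 = CHF 1,765,063.4200…
Balance at month 15: CHF 1,765,063.4200… × (1 + 0.012)^3 = CHF 1,829,371.2606…
Penalty: 15 × 2% × CHF 4,178,873.95 = CHF 1,253,662.19…
Final settlement = outstanding balance + penalty = CHF 1,829,371.2606… + CHF 1,253,662.19… = CHF 3,083,033.45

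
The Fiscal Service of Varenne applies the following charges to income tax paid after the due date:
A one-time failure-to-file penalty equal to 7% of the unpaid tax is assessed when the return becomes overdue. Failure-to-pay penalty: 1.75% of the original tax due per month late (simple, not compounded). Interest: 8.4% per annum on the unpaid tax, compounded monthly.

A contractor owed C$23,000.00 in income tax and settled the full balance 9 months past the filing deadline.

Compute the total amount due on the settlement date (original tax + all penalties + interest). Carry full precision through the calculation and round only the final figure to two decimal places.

C$29,722.74

Failure-to-file penalty: 7% × C$23,000.00 = C$1,610.00
Failure-to-pay penalty = 1.75% × C$23,000.00 × 9 mo = C$3,622.50
Interest (8.4%/yr ÷ 12 = 0.7%/month): C$23,000.00 × ((1 + 0.007)^9 − 1) = C$1,490.2417…
Total = C$23,000.00 + C$5,232.5000 + C$1,490.2417… = C$29,722.74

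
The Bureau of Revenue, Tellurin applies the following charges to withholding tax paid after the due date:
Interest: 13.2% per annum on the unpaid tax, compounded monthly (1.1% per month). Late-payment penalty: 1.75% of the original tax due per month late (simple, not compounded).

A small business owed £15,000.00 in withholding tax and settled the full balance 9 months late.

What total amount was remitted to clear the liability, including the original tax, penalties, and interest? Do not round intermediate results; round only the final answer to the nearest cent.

£18,914.55

Late-payment penalty = 1.75% × £15,000.00 × 9 mo = £2,362.50
Interest: £15,000.00 × ((1 + 0.011)^9 − 1) = £15,000.00 × 0.1034697… = £1,552.0450…
Total = £15,000.00 + £2,362.5000 + £1,552.0450… = £18,914.55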